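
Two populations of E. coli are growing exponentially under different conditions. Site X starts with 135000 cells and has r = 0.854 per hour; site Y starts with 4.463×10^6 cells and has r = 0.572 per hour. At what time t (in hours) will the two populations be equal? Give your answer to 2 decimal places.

12.41 hours

Set 135000·e^(0.854t) = 4.463×10^6·e^(0.572t).
e^((0.854 − 0.572)t) = 4.463×10^6/135000 → e^(0.282·t) = 33.059.
0.282·t = ln(33.059) = 3.4983, so t = 3.4983/0.282 = 12.405.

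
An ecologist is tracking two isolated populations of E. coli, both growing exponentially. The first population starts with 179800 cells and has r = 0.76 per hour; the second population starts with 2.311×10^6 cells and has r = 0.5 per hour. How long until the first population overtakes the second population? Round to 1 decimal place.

Set 179800·e^(0.76t) = 2.311×10^6·e^(0.5t).
e^((0.76 − 0.5)t) = 2.311×10^6/179800 → e^(0.26·t) = 12.853.
0.26·t = ln(12.853) = 2.5536, so t = 2.5536/0.26 = 9.8215.

9.8 hours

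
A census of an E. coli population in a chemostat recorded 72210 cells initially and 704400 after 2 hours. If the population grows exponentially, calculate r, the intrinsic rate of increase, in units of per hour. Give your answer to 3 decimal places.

From N(t) = N₀·e^(rt): e^(r·2) = 704400/72210 = 9.7549.
r·2 = ln(9.7549) = 2.2778, so r = 2.2778/2 = 1.1389.

1.139 per hour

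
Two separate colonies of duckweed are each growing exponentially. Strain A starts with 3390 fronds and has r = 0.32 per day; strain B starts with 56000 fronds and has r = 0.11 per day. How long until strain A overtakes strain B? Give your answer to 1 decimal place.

13.4 days

Set 3390·e^(0.32t) = 56000·e^(0.11t).
e^((0.32 − 0.11)t) = 56000/3390 → e^(0.21·t) = 16.519.
0.21·t = ln(16.519) = 2.8045, so t = 2.8045/0.21 = 13.355.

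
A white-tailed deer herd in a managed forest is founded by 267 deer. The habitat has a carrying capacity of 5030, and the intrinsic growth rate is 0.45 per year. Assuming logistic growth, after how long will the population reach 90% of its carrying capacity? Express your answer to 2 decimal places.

11.29 years

A = (K − N₀)/N₀ = (5030 − 267)/267 = 17.839.
Solve 5030/(1 + 17.839·e^(−0.45t)) = 4527: 1 + 17.839·e^(−0.45t) = 1.1111, so e^(−0.45t) = 0.00622857.
−0.45·t = ln(0.00622857) = -5.0786, so t = 5.0786/0.45 = 11.286.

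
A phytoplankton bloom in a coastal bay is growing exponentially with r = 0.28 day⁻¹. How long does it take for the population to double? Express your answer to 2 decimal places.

Doubling time t_d = ln(2)/r = 0.6931/0.28 = 2.4755.

2.48 days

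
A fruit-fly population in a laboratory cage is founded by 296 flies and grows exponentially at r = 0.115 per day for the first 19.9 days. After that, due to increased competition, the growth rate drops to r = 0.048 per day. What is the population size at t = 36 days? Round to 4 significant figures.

Phase 1: N(19.9) = 296·e^(0.115×19.9) = 296·e^2.288 = 2918.6.
Phase 2 runs for 36 − 19.9 = 16.1 days at r = 0.048.
N(36) = 2918.6·e^(0.048×16.1) = 2918.6·e^0.7728 = 6321.17.

6321 flies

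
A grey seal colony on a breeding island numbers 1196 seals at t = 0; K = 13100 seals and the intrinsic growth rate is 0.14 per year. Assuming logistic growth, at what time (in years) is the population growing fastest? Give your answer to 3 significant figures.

16.4 years

Logistic growth is fastest at N = K/2 = 6550.
A = (K − N₀)/N₀ = 9.9532. Set K/(1 + A·e^(−rt)) = K/2 → A·e^(−rt) = 1.
e^(−0.14t) = 1/9.9532 = 0.10047, so t = ln(9.9532)/0.14 = 2.2979/0.14 = 16.414.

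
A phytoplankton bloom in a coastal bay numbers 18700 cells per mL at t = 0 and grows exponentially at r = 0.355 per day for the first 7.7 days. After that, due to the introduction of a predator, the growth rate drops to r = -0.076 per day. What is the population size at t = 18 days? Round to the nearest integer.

131528 cells per mL

Phase 1: N(7.7) = 18700·e^(0.355×7.7) = 18700·e^2.733 = 287730.
Phase 2 runs for 18 − 7.7 = 10.3 days at r = -0.076.
N(18) = 287730·e^(-0.076×10.3) = 287730·e^-0.7828 = 131528.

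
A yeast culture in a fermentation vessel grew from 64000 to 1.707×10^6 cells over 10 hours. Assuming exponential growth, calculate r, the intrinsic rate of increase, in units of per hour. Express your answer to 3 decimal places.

0.328 per hour

From N(t) = N₀·e^(rt): e^(r·10) = 1.707×10^6/64000 = 26.672.
r·10 = ln(26.672) = 3.2836, so r = 3.2836/10 = 0.32836.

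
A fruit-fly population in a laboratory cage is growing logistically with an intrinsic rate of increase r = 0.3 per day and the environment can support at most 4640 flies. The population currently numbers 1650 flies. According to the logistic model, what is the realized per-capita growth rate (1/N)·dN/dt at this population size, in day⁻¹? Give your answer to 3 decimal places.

0.193 per day

(1/N)·dN/dt = r(1 − N/K) = 0.3 × (1 − 1650/4640).
= 0.3 × 0.6444 = 0.19332.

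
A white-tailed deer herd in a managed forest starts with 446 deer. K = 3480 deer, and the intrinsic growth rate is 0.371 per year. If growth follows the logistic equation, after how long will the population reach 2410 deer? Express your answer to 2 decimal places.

A = (K − N₀)/N₀ = (3480 − 446)/446 = 6.8027.
Solve 3480/(1 + 6.8027·e^(−0.371t)) = 2410: 1 + 6.8027·e^(−0.371t) = 1.444, so e^(−0.371t) = 0.0652659.
−0.371·t = ln(0.0652659) = -2.7293, so t = 2.7293/0.371 = 7.3566.

7.36 years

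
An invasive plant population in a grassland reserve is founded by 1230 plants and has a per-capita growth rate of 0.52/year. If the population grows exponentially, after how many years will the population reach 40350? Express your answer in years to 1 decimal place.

Set N₀·e^(rt) = 40350: e^(0.52·t) = 40350/1230 = 32.805.
0.52·t = ln(32.805) = 3.4906, so t = 3.4906/0.52 = 6.7126.

6.7 years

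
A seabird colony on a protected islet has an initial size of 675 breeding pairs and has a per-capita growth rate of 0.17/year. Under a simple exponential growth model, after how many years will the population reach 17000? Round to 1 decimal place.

Set N₀·e^(rt) = 17000: e^(0.17·t) = 17000/675 = 25.185.
0.17·t = ln(25.185) = 3.2263, so t = 3.2263/0.17 = 18.978.

19.0 years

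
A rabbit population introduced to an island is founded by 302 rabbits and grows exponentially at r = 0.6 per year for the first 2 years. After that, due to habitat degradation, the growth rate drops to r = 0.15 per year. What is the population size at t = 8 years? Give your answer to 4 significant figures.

2466 rabbits

Phase 1: N(2) = 302·e^(0.6×2) = 302·e^1.2 = 1002.68.
Phase 2 runs for 8 − 2 = 6 years at r = 0.15.
N(8) = 1002.68·e^(0.15×6) = 1002.68·e^0.9 = 2466.18.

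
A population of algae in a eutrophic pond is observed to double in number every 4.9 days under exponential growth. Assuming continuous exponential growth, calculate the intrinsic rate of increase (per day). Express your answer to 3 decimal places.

0.141 per day

r = ln(2)/t_d = 0.6931/4.9 = 0.14146.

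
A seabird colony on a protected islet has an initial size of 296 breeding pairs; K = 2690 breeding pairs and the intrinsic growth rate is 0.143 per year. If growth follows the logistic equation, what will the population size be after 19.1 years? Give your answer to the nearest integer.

1762 breeding pairs

A = (K − N₀)/N₀ = (2690 − 296)/296 = 8.0878.
N(t) = K/(1 + A·e^(−rt)) = 2690/(1 + 8.0878×e^(−0.143×19.1)).
e^(−2.731) = 0.065135; denominator = 1 + 8.0878×0.065135 = 1.5268.
N = 2690/1.5268 = 1761.86.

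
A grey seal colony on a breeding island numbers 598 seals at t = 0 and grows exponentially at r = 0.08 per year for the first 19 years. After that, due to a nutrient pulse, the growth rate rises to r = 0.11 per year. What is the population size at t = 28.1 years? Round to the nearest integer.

Phase 1: N(19) = 598·e^(0.08×19) = 598·e^1.52 = 2734.19.
Phase 2 runs for 28.1 − 19 = 9.1 years at r = 0.11.
N(28.1) = 2734.19·e^(0.11×9.1) = 2734.19·e^1.001 = 7439.74.

7440 seals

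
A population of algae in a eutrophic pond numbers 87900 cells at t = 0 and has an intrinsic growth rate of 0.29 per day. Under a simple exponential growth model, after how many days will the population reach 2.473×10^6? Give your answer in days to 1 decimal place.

11.5 days

Set N₀·e^(rt) = 2.473×10^6: e^(0.29·t) = 2.473×10^6/87900 = 28.134.
0.29·t = ln(28.134) = 3.337, so t = 3.337/0.29 = 11.507.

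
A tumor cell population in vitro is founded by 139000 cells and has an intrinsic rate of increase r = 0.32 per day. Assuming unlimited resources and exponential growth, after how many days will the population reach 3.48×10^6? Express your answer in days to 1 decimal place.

10.1 days

Set N₀·e^(rt) = 3.48×10^6: e^(0.32·t) = 3.48×10^6/139000 = 25.036.
0.32·t = ln(25.036) = 3.2203, so t = 3.2203/0.32 = 10.063.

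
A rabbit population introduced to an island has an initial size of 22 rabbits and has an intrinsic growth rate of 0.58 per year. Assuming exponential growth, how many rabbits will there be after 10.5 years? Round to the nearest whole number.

9711 rabbits

N(t) = N₀·e^(rt) = 22 × e^(0.58×10.5) = 22 × e^6.09.
e^6.09 ≈ 441.42, so N ≈ 22 × 441.42 = 9711.27.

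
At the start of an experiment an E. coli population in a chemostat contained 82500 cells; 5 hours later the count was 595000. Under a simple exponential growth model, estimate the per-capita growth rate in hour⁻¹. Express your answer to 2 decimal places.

0.40 per hour

From N(t) = N₀·e^(rt): e^(r·5) = 595000/82500 = 7.2121.
r·5 = ln(7.2121) = 1.9758, so r = 1.9758/5 = 0.39515.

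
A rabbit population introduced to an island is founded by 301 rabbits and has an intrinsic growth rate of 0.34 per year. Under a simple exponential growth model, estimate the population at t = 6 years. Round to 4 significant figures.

2315 rabbits

N(t) = N₀·e^(rt) = 301 × e^(0.34×6) = 301 × e^2.04.
e^2.04 ≈ 7.6906, so N ≈ 301 × 7.6906 = 2314.87.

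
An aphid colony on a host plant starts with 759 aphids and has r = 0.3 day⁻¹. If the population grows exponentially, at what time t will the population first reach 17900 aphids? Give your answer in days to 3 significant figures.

10.5 days

Set N₀·e^(rt) = 17900: e^(0.3·t) = 17900/759 = 23.584.
0.3·t = ln(23.584) = 3.1606, so t = 3.1606/0.3 = 10.535.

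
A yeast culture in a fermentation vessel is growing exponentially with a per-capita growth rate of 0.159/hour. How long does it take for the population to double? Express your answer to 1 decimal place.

4.4 hours

Doubling time t_d = ln(2)/r = 0.6931/0.159 = 4.3594.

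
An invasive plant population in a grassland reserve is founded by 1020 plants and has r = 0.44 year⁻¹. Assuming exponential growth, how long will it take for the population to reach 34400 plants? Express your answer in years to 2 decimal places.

8.00 years

Set N₀·e^(rt) = 34400: e^(0.44·t) = 34400/1020 = 33.725.
0.44·t = ln(33.725) = 3.5183, so t = 3.5183/0.44 = 7.996.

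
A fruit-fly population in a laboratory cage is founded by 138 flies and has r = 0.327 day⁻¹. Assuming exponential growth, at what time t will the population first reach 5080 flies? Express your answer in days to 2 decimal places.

Set N₀·e^(rt) = 5080: e^(0.327·t) = 5080/138 = 36.812.
0.327·t = ln(36.812) = 3.6058, so t = 3.6058/0.327 = 11.027.

11.03 days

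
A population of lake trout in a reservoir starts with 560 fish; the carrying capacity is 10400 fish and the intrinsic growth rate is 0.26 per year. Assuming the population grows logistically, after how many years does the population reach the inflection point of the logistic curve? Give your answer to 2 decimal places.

Logistic growth is fastest at N = K/2 = 5200.
A = (K − N₀)/N₀ = 17.571. Set K/(1 + A·e^(−rt)) = K/2 → A·e^(−rt) = 1.
e^(−0.26t) = 1/17.571 = 0.0569106, so t = ln(17.571)/0.26 = 2.8663/0.26 = 11.024.

11.02 years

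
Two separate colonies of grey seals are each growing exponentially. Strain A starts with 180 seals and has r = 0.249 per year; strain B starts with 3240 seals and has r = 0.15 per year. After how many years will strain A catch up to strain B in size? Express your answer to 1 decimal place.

29.2 years

Set 180·e^(0.249t) = 3240·e^(0.15t).
e^((0.249 − 0.15)t) = 3240/180 → e^(0.099·t) = 18.
0.099·t = ln(18) = 2.8904, so t = 2.8904/0.099 = 29.196.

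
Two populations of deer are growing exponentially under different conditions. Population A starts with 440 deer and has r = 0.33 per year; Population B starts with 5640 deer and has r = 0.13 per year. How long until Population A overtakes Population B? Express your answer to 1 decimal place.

12.8 years

Set 440·e^(0.33t) = 5640·e^(0.13t).
e^((0.33 − 0.13)t) = 5640/440 → e^(0.2·t) = 12.818.
0.2·t = ln(12.818) = 2.5509, so t = 2.5509/0.2 = 12.754.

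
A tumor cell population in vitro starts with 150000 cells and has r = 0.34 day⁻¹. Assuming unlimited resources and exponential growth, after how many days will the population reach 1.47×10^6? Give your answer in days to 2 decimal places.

6.71 days

Set N₀·e^(rt) = 1.47×10^6: e^(0.34·t) = 1.47×10^6/150000 = 9.8.
0.34·t = ln(9.8) = 2.2824, so t = 2.2824/0.34 = 6.7129.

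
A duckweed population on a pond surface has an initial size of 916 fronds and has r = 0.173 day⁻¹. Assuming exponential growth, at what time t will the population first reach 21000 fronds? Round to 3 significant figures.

18.1 days

Set N₀·e^(rt) = 21000: e^(0.173·t) = 21000/916 = 22.926.
0.173·t = ln(22.926) = 3.1323, so t = 3.1323/0.173 = 18.106.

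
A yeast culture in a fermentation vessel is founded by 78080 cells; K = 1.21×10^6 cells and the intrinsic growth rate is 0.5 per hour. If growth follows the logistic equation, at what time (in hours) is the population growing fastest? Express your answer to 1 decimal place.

5.3 hours

Logistic growth is fastest at N = K/2 = 605000.
A = (K − N₀)/N₀ = 14.497. Set K/(1 + A·e^(−rt)) = K/2 → A·e^(−rt) = 1.
e^(−0.5t) = 1/14.497 = 0.0689801, so t = ln(14.497)/0.5 = 2.6739/0.5 = 5.3479.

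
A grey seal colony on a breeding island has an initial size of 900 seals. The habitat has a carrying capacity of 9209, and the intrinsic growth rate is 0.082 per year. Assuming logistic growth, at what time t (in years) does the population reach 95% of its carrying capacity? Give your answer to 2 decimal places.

63.01 years

A = (K − N₀)/N₀ = (9209 − 900)/900 = 9.2322.
Solve 9209/(1 + 9.2322·e^(−0.082t)) = 8748.55: 1 + 9.2322·e^(−0.082t) = 1.0526, so e^(−0.082t) = 0.00570086.
−0.082·t = ln(0.00570086) = -5.1671, so t = 5.1671/0.082 = 63.014.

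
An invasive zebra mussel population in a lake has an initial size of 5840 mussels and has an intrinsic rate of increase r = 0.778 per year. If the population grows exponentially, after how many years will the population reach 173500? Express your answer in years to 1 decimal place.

4.4 years

Set N₀·e^(rt) = 173500: e^(0.778·t) = 173500/5840 = 29.709.
0.778·t = ln(29.709) = 3.3914, so t = 3.3914/0.778 = 4.3592.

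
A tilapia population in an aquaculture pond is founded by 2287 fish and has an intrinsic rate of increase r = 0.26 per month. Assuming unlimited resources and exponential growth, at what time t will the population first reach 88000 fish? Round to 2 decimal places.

Set N₀·e^(rt) = 88000: e^(0.26·t) = 88000/2287 = 38.478.
0.26·t = ln(38.478) = 3.6501, so t = 3.6501/0.26 = 14.039.

14.04 months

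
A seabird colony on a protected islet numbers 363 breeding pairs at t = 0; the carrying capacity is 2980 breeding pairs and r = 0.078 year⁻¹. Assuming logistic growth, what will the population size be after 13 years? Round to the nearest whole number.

A = (K − N₀)/N₀ = (2980 − 363)/363 = 7.2094.
N(t) = K/(1 + A·e^(−rt)) = 2980/(1 + 7.2094×e^(−0.078×13)).
e^(−1.014) = 0.36277; denominator = 1 + 7.2094×0.36277 = 3.6153.
N = 2980/3.6153 = 824.273.

824 breeding pairs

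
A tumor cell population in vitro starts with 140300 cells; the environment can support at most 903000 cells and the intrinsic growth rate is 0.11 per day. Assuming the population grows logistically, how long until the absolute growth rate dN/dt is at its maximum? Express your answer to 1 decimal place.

Logistic growth is fastest at N = K/2 = 451500.
A = (K − N₀)/N₀ = 5.4362. Set K/(1 + A·e^(−rt)) = K/2 → A·e^(−rt) = 1.
e^(−0.11t) = 1/5.4362 = 0.183952, so t = ln(5.4362)/0.11 = 1.6931/0.11 = 15.392.

15.4 days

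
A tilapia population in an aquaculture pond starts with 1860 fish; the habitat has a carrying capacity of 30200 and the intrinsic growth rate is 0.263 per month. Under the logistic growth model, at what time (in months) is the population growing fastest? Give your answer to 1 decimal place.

Logistic growth is fastest at N = K/2 = 15100.
A = (K − N₀)/N₀ = 15.237. Set K/(1 + A·e^(−rt)) = K/2 → A·e^(−rt) = 1.
e^(−0.263t) = 1/15.237 = 0.0656316, so t = ln(15.237)/0.263 = 2.7237/0.263 = 10.356.

10.4 months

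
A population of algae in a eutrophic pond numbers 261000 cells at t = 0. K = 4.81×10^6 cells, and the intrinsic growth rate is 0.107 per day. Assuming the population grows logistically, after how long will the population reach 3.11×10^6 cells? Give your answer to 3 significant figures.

A = (K − N₀)/N₀ = (4.81×10^6 − 261000)/261000 = 17.429.
Solve 4.81×10^6/(1 + 17.429·e^(−0.107t)) = 3.11×10^6: 1 + 17.429·e^(−0.107t) = 1.5466, so e^(−0.107t) = 0.0313627.
−0.107·t = ln(0.0313627) = -3.4621, so t = 3.4621/0.107 = 32.356.

32.4 days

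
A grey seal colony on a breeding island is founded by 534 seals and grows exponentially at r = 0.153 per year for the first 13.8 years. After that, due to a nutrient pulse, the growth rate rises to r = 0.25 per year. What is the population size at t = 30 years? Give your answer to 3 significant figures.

253000 seals

Phase 1: N(13.8) = 534·e^(0.153×13.8) = 534·e^2.111 = 4410.73.
Phase 2 runs for 30 − 13.8 = 16.2 years at r = 0.25.
N(30) = 4410.73·e^(0.25×16.2) = 4410.73·e^4.05 = 253165.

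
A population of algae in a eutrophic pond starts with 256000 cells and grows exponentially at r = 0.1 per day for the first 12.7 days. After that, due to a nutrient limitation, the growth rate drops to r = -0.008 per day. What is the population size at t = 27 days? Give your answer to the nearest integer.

813038 cells

Phase 1: N(12.7) = 256000·e^(0.1×12.7) = 256000·e^1.27 = 911578.
Phase 2 runs for 27 − 12.7 = 14.3 days at r = -0.008.
N(27) = 911578·e^(-0.008×14.3) = 911578·e^-0.1144 = 813038.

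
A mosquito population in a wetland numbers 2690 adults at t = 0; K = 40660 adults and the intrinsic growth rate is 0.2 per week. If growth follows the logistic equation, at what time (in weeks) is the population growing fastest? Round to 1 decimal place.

Logistic growth is fastest at N = K/2 = 20330.
A = (K − N₀)/N₀ = 14.115. Set K/(1 + A·e^(−rt)) = K/2 → A·e^(−rt) = 1.
e^(−0.2t) = 1/14.115 = 0.0708454, so t = ln(14.115)/0.2 = 2.6473/0.2 = 13.236.

13.2 weeks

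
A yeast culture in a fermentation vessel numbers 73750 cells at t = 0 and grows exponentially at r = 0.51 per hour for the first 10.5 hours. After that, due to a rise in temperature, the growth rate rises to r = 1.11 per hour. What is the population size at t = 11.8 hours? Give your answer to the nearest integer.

Phase 1: N(10.5) = 73750·e^(0.51×10.5) = 73750·e^5.355 = 1.561022×10^7.
Phase 2 runs for 11.8 − 10.5 = 1.3 hours at r = 1.11.
N(11.8) = 1.561022×10^7·e^(1.11×1.3) = 1.561022×10^7·e^1.443 = 6.608394×10^7.

66083938 cells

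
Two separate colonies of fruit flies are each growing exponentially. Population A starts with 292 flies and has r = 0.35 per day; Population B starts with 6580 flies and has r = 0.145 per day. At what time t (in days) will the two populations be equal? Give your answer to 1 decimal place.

Set 292·e^(0.35t) = 6580·e^(0.145t).
e^((0.35 − 0.145)t) = 6580/292 → e^(0.205·t) = 22.534.
0.205·t = ln(22.534) = 3.115, so t = 3.115/0.205 = 15.195.

15.2 days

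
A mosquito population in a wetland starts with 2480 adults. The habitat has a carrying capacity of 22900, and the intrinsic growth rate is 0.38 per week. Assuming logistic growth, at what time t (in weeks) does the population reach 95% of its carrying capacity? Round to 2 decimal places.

13.30 weeks

A = (K − N₀)/N₀ = (22900 − 2480)/2480 = 8.2339.
Solve 22900/(1 + 8.2339·e^(−0.38t)) = 21755: 1 + 8.2339·e^(−0.38t) = 1.0526, so e^(−0.38t) = 0.00639208.
−0.38·t = ln(0.00639208) = -5.0527, so t = 5.0527/0.38 = 13.297.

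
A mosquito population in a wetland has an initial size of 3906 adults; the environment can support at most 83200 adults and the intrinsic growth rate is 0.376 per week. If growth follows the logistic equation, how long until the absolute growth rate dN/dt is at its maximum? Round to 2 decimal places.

Logistic growth is fastest at N = K/2 = 41600.
A = (K − N₀)/N₀ = 20.301. Set K/(1 + A·e^(−rt)) = K/2 → A·e^(−rt) = 1.
e^(−0.376t) = 1/20.301 = 0.0492597, so t = ln(20.301)/0.376 = 3.0106/0.376 = 8.007.

8.01 weeks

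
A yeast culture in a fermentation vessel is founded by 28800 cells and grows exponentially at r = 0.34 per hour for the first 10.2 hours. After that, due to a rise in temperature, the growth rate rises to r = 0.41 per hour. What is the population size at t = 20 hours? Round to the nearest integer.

51347698 cells

Phase 1: N(10.2) = 28800·e^(0.34×10.2) = 28800·e^3.468 = 923689.
Phase 2 runs for 20 − 10.2 = 9.8 hours at r = 0.41.
N(20) = 923689·e^(0.41×9.8) = 923689·e^4.018 = 5.13477×10^7.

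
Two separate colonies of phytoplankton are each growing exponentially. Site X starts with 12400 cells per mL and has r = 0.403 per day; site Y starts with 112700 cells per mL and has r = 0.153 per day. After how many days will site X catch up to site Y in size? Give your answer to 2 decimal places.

Set 12400·e^(0.403t) = 112700·e^(0.153t).
e^((0.403 − 0.153)t) = 112700/12400 → e^(0.25·t) = 9.0887.
0.25·t = ln(9.0887) = 2.207, so t = 2.207/0.25 = 8.8281.

8.83 days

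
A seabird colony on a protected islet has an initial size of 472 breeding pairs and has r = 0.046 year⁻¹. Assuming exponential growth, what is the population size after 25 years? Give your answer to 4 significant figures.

N(t) = N₀·e^(rt) = 472 × e^(0.046×25) = 472 × e^1.15.
e^1.15 ≈ 3.1582, so N ≈ 472 × 3.1582 = 1490.67.

1491 breeding pairs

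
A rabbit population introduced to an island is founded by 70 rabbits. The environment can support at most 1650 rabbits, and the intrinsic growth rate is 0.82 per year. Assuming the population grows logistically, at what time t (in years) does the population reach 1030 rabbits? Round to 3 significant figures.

4.42 years

A = (K − N₀)/N₀ = (1650 − 70)/70 = 22.571.
Solve 1650/(1 + 22.571·e^(−0.82t)) = 1030: 1 + 22.571·e^(−0.82t) = 1.6019, so e^(−0.82t) = 0.0266683.
−0.82·t = ln(0.0266683) = -3.6243, so t = 3.6243/0.82 = 4.4199.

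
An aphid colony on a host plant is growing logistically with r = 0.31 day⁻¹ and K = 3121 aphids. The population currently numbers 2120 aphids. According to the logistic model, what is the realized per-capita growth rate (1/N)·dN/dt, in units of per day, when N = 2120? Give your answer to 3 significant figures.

0.0994 per day

(1/N)·dN/dt = r(1 − N/K) = 0.31 × (1 − 2120/3121).
= 0.31 × 0.32073 = 0.099426.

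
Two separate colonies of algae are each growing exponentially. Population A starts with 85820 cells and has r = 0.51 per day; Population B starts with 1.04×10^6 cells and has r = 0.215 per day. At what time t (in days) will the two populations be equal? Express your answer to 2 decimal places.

Set 85820·e^(0.51t) = 1.04×10^6·e^(0.215t).
e^((0.51 − 0.215)t) = 1.04×10^6/85820 → e^(0.295·t) = 12.118.
0.295·t = ln(12.118) = 2.4947, so t = 2.4947/0.295 = 8.4567.

8.46 days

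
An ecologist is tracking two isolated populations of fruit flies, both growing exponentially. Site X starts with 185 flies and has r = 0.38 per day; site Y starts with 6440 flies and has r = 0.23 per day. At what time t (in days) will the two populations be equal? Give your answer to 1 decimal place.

Set 185·e^(0.38t) = 6440·e^(0.23t).
e^((0.38 − 0.23)t) = 6440/185 → e^(0.15·t) = 34.811.
0.15·t = ln(34.811) = 3.5499, so t = 3.5499/0.15 = 23.666.

23.7 days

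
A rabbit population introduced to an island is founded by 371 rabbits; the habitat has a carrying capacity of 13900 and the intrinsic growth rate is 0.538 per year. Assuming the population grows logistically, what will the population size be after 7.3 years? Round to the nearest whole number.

8090 rabbits

A = (K − N₀)/N₀ = (13900 − 371)/371 = 36.466.
N(t) = K/(1 + A·e^(−rt)) = 13900/(1 + 36.466×e^(−0.538×7.3)).
e^(−3.927) = 0.019695; denominator = 1 + 36.466×0.019695 = 1.7182.
N = 13900/1.7182 = 8089.88.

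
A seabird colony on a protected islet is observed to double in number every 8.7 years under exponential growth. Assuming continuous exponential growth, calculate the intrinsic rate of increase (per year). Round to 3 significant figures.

0.0797 per year

r = ln(2)/t_d = 0.6931/8.7 = 0.079672.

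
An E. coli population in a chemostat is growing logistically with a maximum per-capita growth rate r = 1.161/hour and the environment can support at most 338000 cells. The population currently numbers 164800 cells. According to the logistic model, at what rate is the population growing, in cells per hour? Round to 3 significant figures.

98000 cells per hour

dN/dt = rN(1 − N/K) = 1.161 × 164800 × (1 − 164800/338000).
1 − 164800/338000 = 0.51243; dN/dt = 1.161 × 164800 × 0.51243 = 98044.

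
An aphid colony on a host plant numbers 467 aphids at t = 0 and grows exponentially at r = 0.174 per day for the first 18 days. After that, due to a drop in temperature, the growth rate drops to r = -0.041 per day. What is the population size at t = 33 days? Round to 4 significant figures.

Phase 1: N(18) = 467·e^(0.174×18) = 467·e^3.132 = 10703.5.
Phase 2 runs for 33 − 18 = 15 days at r = -0.041.
N(33) = 10703.5·e^(-0.041×15) = 10703.5·e^-0.615 = 5786.77.

5787 aphids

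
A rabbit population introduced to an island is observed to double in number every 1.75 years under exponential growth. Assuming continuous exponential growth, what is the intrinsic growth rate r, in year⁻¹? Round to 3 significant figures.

0.396 per year

r = ln(2)/t_d = 0.6931/1.75 = 0.39608.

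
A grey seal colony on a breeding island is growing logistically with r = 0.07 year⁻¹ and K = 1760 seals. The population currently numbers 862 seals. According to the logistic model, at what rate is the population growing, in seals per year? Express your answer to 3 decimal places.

dN/dt = rN(1 − N/K) = 0.07 × 862 × (1 − 862/1760).
1 − 862/1760 = 0.51023; dN/dt = 0.07 × 862 × 0.51023 = 30.787.

30.787 seals per year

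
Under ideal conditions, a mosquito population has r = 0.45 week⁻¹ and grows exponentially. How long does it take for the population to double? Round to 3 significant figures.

1.54 weeks

Doubling time t_d = ln(2)/r = 0.6931/0.45 = 1.5403.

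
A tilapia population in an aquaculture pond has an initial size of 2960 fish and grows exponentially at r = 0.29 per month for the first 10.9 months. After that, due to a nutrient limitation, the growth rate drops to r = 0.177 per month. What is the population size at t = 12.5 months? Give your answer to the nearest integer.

92702 fish

Phase 1: N(10.9) = 2960·e^(0.29×10.9) = 2960·e^3.161 = 69838.8.
Phase 2 runs for 12.5 − 10.9 = 1.6 months at r = 0.177.
N(12.5) = 69838.8·e^(0.177×1.6) = 69838.8·e^0.2832 = 92701.9.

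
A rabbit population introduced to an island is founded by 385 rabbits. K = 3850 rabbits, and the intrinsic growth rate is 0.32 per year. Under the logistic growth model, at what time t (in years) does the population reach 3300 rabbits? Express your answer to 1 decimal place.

12.5 years

A = (K − N₀)/N₀ = (3850 − 385)/385 = 9.
Solve 3850/(1 + 9·e^(−0.32t)) = 3300: 1 + 9·e^(−0.32t) = 1.1667, so e^(−0.32t) = 0.0185185.
−0.32·t = ln(0.0185185) = -3.989, so t = 3.989/0.32 = 12.466.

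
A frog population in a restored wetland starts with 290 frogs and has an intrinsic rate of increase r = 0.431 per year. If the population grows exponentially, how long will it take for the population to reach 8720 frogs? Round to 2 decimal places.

7.90 years

Set N₀·e^(rt) = 8720: e^(0.431·t) = 8720/290 = 30.069.
0.431·t = ln(30.069) = 3.4035, so t = 3.4035/0.431 = 7.8967.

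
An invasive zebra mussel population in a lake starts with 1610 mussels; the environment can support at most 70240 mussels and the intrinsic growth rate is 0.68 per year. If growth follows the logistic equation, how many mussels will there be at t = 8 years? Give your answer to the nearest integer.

A = (K − N₀)/N₀ = (70240 − 1610)/1610 = 42.627.
N(t) = K/(1 + A·e^(−rt)) = 70240/(1 + 42.627×e^(−0.68×8)).
e^(−5.44) = 0.0043395; denominator = 1 + 42.627×0.0043395 = 1.185.
N = 70240/1.185 = 59275.2.

59275 mussels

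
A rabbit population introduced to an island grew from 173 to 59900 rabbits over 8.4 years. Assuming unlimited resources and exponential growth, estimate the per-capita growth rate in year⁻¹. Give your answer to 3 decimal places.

0.696 per year

From N(t) = N₀·e^(rt): e^(r·8.4) = 59900/173 = 346.24.
r·8.4 = ln(346.24) = 5.8471, so r = 5.8471/8.4 = 0.69609.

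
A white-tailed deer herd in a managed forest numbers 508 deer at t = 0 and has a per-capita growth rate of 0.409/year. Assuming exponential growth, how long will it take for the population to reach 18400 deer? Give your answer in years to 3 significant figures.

8.78 years

Set N₀·e^(rt) = 18400: e^(0.409·t) = 18400/508 = 36.22.
0.409·t = ln(36.22) = 3.5896, so t = 3.5896/0.409 = 8.7766.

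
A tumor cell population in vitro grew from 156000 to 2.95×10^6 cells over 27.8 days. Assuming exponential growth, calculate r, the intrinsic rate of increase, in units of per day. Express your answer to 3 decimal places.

From N(t) = N₀·e^(rt): e^(r·27.8) = 2.95×10^6/156000 = 18.91.
r·27.8 = ln(18.91) = 2.9397, so r = 2.9397/27.8 = 0.10574.

0.106 per day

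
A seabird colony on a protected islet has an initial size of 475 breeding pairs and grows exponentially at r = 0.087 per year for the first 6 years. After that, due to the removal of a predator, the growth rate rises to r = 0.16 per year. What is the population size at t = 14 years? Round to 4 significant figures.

2879 breeding pairs

Phase 1: N(6) = 475·e^(0.087×6) = 475·e^0.522 = 800.563.
Phase 2 runs for 14 − 6 = 8 years at r = 0.16.
N(14) = 800.563·e^(0.16×8) = 800.563·e^1.28 = 2879.34.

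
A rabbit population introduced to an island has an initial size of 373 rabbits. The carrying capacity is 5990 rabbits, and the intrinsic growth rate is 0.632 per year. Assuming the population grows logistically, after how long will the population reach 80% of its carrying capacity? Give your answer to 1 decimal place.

A = (K − N₀)/N₀ = (5990 − 373)/373 = 15.059.
Solve 5990/(1 + 15.059·e^(−0.632t)) = 4792: 1 + 15.059·e^(−0.632t) = 1.25, so e^(−0.632t) = 0.0166014.
−0.632·t = ln(0.0166014) = -4.0983, so t = 4.0983/0.632 = 6.4846.

6.5 years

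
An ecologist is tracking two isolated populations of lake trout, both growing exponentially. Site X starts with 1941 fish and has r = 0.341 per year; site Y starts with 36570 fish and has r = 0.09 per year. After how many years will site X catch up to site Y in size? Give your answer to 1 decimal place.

Set 1941·e^(0.341t) = 36570·e^(0.09t).
e^((0.341 − 0.09)t) = 36570/1941 → e^(0.251·t) = 18.841.
0.251·t = ln(18.841) = 2.936, so t = 2.936/0.251 = 11.697.

11.7 years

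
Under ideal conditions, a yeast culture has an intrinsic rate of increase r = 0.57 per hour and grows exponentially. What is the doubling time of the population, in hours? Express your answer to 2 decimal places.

Doubling time t_d = ln(2)/r = 0.6931/0.57 = 1.216.

1.22 hours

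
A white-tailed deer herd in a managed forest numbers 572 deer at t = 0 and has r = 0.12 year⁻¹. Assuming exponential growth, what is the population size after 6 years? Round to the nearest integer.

N(t) = N₀·e^(rt) = 572 × e^(0.12×6) = 572 × e^0.72.
e^0.72 ≈ 2.0544, so N ≈ 572 × 2.0544 = 1175.14.

1175 deer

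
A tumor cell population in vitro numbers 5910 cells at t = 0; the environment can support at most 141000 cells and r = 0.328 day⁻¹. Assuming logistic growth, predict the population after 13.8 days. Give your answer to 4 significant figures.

113000 cells

A = (K − N₀)/N₀ = (141000 − 5910)/5910 = 22.858.
N(t) = K/(1 + A·e^(−rt)) = 141000/(1 + 22.858×e^(−0.328×13.8)).
e^(−4.526) = 0.01082; denominator = 1 + 22.858×0.01082 = 1.2473.
N = 141000/1.2473 = 113043.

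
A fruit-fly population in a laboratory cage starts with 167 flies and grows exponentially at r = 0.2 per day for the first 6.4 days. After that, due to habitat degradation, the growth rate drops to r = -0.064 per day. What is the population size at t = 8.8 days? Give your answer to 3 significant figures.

Phase 1: N(6.4) = 167·e^(0.2×6.4) = 167·e^1.28 = 600.639.
Phase 2 runs for 8.8 − 6.4 = 2.4 days at r = -0.064.
N(8.8) = 600.639·e^(-0.064×2.4) = 600.639·e^-0.1536 = 515.117.

515 flies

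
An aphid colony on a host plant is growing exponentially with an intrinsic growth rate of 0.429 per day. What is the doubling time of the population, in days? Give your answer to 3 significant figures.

Doubling time t_d = ln(2)/r = 0.6931/0.429 = 1.6157.

1.62 days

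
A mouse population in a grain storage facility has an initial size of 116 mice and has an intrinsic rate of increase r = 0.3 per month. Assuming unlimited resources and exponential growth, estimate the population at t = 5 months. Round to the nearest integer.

N(t) = N₀·e^(rt) = 116 × e^(0.3×5) = 116 × e^1.5.
e^1.5 ≈ 4.4817, so N ≈ 116 × 4.4817 = 519.876.

520 mice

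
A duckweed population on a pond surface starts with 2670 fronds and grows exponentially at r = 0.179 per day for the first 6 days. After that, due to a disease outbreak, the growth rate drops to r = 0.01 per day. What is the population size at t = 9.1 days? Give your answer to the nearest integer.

Phase 1: N(6) = 2670·e^(0.179×6) = 2670·e^1.074 = 7815.26.
Phase 2 runs for 9.1 − 6 = 3.1 days at r = 0.01.
N(9.1) = 7815.26·e^(0.01×3.1) = 7815.26·e^0.031 = 8061.33.

8061 fronds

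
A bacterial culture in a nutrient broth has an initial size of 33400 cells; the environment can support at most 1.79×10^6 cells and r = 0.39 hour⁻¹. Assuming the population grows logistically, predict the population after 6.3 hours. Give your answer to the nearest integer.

325055 cells

A = (K − N₀)/N₀ = (1.79×10^6 − 33400)/33400 = 52.593.
N(t) = K/(1 + A·e^(−rt)) = 1.79×10^6/(1 + 52.593×e^(−0.39×6.3)).
e^(−2.457) = 0.085692; denominator = 1 + 52.593×0.085692 = 5.5068.
N = 1.79×10^6/5.5068 = 325055.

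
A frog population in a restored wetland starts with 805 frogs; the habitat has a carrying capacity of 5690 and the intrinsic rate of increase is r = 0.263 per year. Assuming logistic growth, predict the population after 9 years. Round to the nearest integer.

3627 frogs

A = (K − N₀)/N₀ = (5690 − 805)/805 = 6.0683.
N(t) = K/(1 + A·e^(−rt)) = 5690/(1 + 6.0683×e^(−0.263×9)).
e^(−2.367) = 0.093762; denominator = 1 + 6.0683×0.093762 = 1.569.
N = 5690/1.569 = 3626.57.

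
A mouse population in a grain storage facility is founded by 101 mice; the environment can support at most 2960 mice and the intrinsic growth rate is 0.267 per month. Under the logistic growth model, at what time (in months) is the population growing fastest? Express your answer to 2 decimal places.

12.52 months

Logistic growth is fastest at N = K/2 = 1480.
A = (K − N₀)/N₀ = 28.307. Set K/(1 + A·e^(−rt)) = K/2 → A·e^(−rt) = 1.
e^(−0.267t) = 1/28.307 = 0.035327, so t = ln(28.307)/0.267 = 3.3431/0.267 = 12.521.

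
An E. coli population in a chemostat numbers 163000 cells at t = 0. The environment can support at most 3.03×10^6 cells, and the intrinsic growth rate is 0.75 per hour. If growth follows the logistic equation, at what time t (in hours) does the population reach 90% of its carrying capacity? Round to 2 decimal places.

6.75 hours

A = (K − N₀)/N₀ = (3.03×10^6 − 163000)/163000 = 17.589.
Solve 3.03×10^6/(1 + 17.589·e^(−0.75t)) = 2.727×10^6: 1 + 17.589·e^(−0.75t) = 1.1111, so e^(−0.75t) = 0.00631709.
−0.75·t = ln(0.00631709) = -5.0645, so t = 5.0645/0.75 = 6.7527.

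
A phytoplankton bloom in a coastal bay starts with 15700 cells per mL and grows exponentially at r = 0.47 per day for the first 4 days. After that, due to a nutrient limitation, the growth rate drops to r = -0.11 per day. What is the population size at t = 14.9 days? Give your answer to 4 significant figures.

Phase 1: N(4) = 15700·e^(0.47×4) = 15700·e^1.88 = 102890.
Phase 2 runs for 14.9 − 4 = 10.9 days at r = -0.11.
N(14.9) = 102890·e^(-0.11×10.9) = 102890·e^-1.199 = 31020.9.

31020 cells per mL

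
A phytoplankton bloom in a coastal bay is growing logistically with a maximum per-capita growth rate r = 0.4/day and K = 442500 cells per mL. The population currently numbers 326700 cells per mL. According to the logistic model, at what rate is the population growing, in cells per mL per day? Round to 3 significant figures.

dN/dt = rN(1 − N/K) = 0.4 × 326700 × (1 − 326700/442500).
1 − 326700/442500 = 0.26169; dN/dt = 0.4 × 326700 × 0.26169 = 34198.

34200 cells per mL per day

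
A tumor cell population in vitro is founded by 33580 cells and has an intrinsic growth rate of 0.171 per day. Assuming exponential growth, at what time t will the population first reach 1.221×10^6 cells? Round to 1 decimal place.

21.0 days

Set N₀·e^(rt) = 1.221×10^6: e^(0.171·t) = 1.221×10^6/33580 = 36.361.
0.171·t = ln(36.361) = 3.5935, so t = 3.5935/0.171 = 21.015.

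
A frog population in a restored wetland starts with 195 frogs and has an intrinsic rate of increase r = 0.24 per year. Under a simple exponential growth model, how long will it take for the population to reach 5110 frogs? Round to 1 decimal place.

13.6 years

Set N₀·e^(rt) = 5110: e^(0.24·t) = 5110/195 = 26.205.
0.24·t = ln(26.205) = 3.266, so t = 3.266/0.24 = 13.608.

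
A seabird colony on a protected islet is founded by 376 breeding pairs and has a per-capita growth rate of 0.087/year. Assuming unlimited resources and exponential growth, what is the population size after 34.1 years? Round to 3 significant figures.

N(t) = N₀·e^(rt) = 376 × e^(0.087×34.1) = 376 × e^2.967.
e^2.967 ≈ 19.428, so N ≈ 376 × 19.428 = 7304.82.

7300 breeding pairs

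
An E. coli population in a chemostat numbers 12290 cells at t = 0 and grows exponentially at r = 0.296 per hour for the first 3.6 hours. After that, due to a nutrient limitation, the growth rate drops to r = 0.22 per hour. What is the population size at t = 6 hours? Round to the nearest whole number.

Phase 1: N(3.6) = 12290·e^(0.296×3.6) = 12290·e^1.066 = 35672.7.
Phase 2 runs for 6 − 3.6 = 2.4 hours at r = 0.22.
N(6) = 35672.7·e^(0.22×2.4) = 35672.7·e^0.528 = 60484.4.

60484 cells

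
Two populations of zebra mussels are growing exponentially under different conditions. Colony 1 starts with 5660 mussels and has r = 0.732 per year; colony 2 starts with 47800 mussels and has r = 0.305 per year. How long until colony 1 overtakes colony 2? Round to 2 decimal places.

Set 5660·e^(0.732t) = 47800·e^(0.305t).
e^((0.732 − 0.305)t) = 47800/5660 → e^(0.427·t) = 8.4452.
0.427·t = ln(8.4452) = 2.1336, so t = 2.1336/0.427 = 4.9967.

5.00 years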